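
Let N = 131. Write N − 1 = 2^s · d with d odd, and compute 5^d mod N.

1

131 − 1 = 130 = 2^1 · 65, so d = 65.
5^1 ≡ 5 (mod 131)
5^2 ≡ 5^2 = 25 ≡ 25 (mod 131)
5^4 ≡ 25^2 = 625 ≡ 101 (mod 131)
5^8 ≡ 101^2 = 10201 ≡ 114 (mod 131)
5^16 ≡ 114^2 = 12996 ≡ 27 (mod 131)
5^32 ≡ 27^2 = 729 ≡ 74 (mod 131)
5^64 ≡ 74^2 = 5476 ≡ 105 (mod 131)
65 = 64 + 1 in binary powers of 2.
So 5^65 ≡ 105 · 5 ≡ 1 (mod 131).
Since 5^d ≡ 1 (mod 131), base 5 does not prove 131 composite.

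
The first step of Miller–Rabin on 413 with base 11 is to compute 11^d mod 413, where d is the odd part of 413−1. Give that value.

413 − 1 = 412 = 2^2 · 103, so d = 103.
11^1 ≡ 11 (mod 413)
11^2 ≡ 11^2 = 121 ≡ 121 (mod 413)
11^4 ≡ 121^2 = 14641 ≡ 186 (mod 413)
11^8 ≡ 186^2 = 34596 ≡ 317 (mod 413)
11^16 ≡ 317^2 = 100489 ≡ 130 (mod 413)
11^32 ≡ 130^2 = 16900 ≡ 380 (mod 413)
11^64 ≡ 380^2 = 144400 ≡ 263 (mod 413)
103 = 64 + 32 + 4 + 2 + 1 in binary powers of 2.
So 11^103 ≡ 263 · 380 · 186 · 121 · 11 ≡ 165 (mod 413).
Squaring chain: 165 → 380; never reaches −1, so base 11 is a Miller–Rabin witness that 413 is composite.

165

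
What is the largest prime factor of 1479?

1479 = 3 · 493
493 = 17 · 29
29 is prime.
So 1479 = 3 · 17 · 29; the largest prime factor is 29.

29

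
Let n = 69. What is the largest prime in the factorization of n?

23

69 = 3 · 23
23 is prime.
So 69 = 3 · 23; the largest prime factor is 23.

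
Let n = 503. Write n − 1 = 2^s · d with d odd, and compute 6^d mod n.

503 − 1 = 502 = 2^1 · 251, so d = 251.
6^1 ≡ 6 (mod 503)
6^2 ≡ 6^2 = 36 ≡ 36 (mod 503)
6^4 ≡ 36^2 = 1296 ≡ 290 (mod 503)
6^8 ≡ 290^2 = 84100 ≡ 99 (mod 503)
6^16 ≡ 99^2 = 9801 ≡ 244 (mod 503)
6^32 ≡ 244^2 = 59536 ≡ 182 (mod 503)
6^64 ≡ 182^2 = 33124 ≡ 429 (mod 503)
6^128 ≡ 429^2 = 184041 ≡ 446 (mod 503)
251 = 128 + 64 + 32 + 16 + 8 + 2 + 1 in binary powers of 2.
So 6^251 ≡ 446 · 429 · 182 · 244 · 99 · 36 · 6 ≡ 1 (mod 503).
Since 6^d ≡ 1 (mod 503), base 6 does not prove 503 composite.

1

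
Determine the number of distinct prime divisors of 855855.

855855 = 3^2 · 95095
95095 = 5 · 19019
19019 = 7 · 2717
2717 = 11 · 247
247 = 13 · 19
855855 = 3^2 · 5 · 7 · 11 · 13 · 19, which has 6 distinct prime factors.

6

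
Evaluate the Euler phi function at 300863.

282744

Factor: 300863 = 23 · 103 · 127.
φ(300863) = (23−1) · (103−1) · (127−1) = 22 · 102 · 126 = 282744.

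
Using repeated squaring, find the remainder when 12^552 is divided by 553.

337

12^1 ≡ 12 (mod 553)
12^2 ≡ 12^2 = 144 ≡ 144 (mod 553)
12^4 ≡ 144^2 = 20736 ≡ 275 (mod 553)
12^8 ≡ 275^2 = 75625 ≡ 417 (mod 553)
12^16 ≡ 417^2 = 173889 ≡ 247 (mod 553)
12^32 ≡ 247^2 = 61009 ≡ 179 (mod 553)
12^64 ≡ 179^2 = 32041 ≡ 520 (mod 553)
12^128 ≡ 520^2 = 270400 ≡ 536 (mod 553)
12^256 ≡ 536^2 = 287296 ≡ 289 (mod 553)
12^512 ≡ 289^2 = 83521 ≡ 18 (mod 553)
552 = 512 + 32 + 8 in binary powers of 2.
So 12^552 ≡ 18 · 179 · 417 ≡ 337 (mod 553).
Since 337 ≠ 1, base 12 is a Fermat witness: 553 is composite.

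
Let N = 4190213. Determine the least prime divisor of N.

4190213 is odd.
Digit sum 20, not divisible by 3.
Ends in 3: not divisible by 5.
7: 4190213 = 7·598601 + 6
11: 4190213 = 11·380928 + 5
13: 4190213 = 13·322324 + 1
17: 4190213 = 17·246483 + 2
19: 4190213 = 19·220537 + 10
23: 4190213 = 23·182183 + 4
29: 4190213 = 29·144490 + 3
31: 4190213 = 31·135168 + 5
37: 4190213 = 37·113249

37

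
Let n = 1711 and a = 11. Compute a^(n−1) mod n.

11^1 ≡ 11 (mod 1711)
11^2 ≡ 11^2 = 121 ≡ 121 (mod 1711)
11^4 ≡ 121^2 = 14641 ≡ 953 (mod 1711)
11^8 ≡ 953^2 = 908209 ≡ 1379 (mod 1711)
11^16 ≡ 1379^2 = 1901641 ≡ 720 (mod 1711)
11^32 ≡ 720^2 = 518400 ≡ 1678 (mod 1711)
11^64 ≡ 1678^2 = 2815684 ≡ 1089 (mod 1711)
11^128 ≡ 1089^2 = 1185921 ≡ 198 (mod 1711)
11^256 ≡ 198^2 = 39204 ≡ 1562 (mod 1711)
11^512 ≡ 1562^2 = 2439844 ≡ 1669 (mod 1711)
11^1024 ≡ 1669^2 = 2785561 ≡ 53 (mod 1711)
1710 = 1024 + 512 + 128 + 32 + 8 + 4 + 2 in binary powers of 2.
So 11^1710 ≡ 53 · 1669 · 198 · 1678 · 1379 · 953 · 121 ≡ 1078 (mod 1711).
Since 1078 ≠ 1, base 11 is a Fermat witness: 1711 is composite.

1078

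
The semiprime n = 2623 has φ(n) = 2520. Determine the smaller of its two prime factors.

43

φ(n) = (p−1)(q−1) = n − (p+q) + 1, so p + q = 2623 − 2520 + 1 = 104.
p and q are the roots of t² − 104t + 2623 = 0.
Discriminant: 104² − 4·2623 = 10816 − 10492 = 324; √324 = 18.
q = (104 − 18)/2 = 43, p = (104 + 18)/2 = 61.
Check: 43 · 61 = 2623.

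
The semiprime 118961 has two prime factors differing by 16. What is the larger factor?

Since p = q + 16, we have 118961 = q(q + 16), so q² + 16q − 118961 = 0.
Discriminant: 16² + 4·118961 = 256 + 475844 = 476100; √476100 = 690.
q = (−16 + 690)/2 = 337, and p = q + 16 = 353.
Check: 337 · 353 = 118961.

353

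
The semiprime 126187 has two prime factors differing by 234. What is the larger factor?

491

Since p = q + 234, we have 126187 = q(q + 234), so q² + 234q − 126187 = 0.
Discriminant: 234² + 4·126187 = 54756 + 504748 = 559504; √559504 = 748.
q = (−234 + 748)/2 = 257, and p = q + 234 = 491.
Check: 257 · 491 = 126187.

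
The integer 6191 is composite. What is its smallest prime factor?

6191 is odd.
Digit sum 17, not divisible by 3.
Ends in 1: not divisible by 5.
7: 6191 = 7·884 + 3
11: 6191 = 11·562 + 9
13: 6191 = 13·476 + 3
17: 6191 = 17·364 + 3
19: 6191 = 19·325 + 16
23: 6191 = 23·269 + 4
29: 6191 = 29·213 + 14
31: 6191 = 31·199 + 22
37: 6191 = 37·167 + 12
41: 6191 = 41·151

41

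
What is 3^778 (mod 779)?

214

3^1 ≡ 3 (mod 779)
3^2 ≡ 3^2 = 9 ≡ 9 (mod 779)
3^4 ≡ 9^2 = 81 ≡ 81 (mod 779)
3^8 ≡ 81^2 = 6561 ≡ 329 (mod 779)
3^16 ≡ 329^2 = 108241 ≡ 739 (mod 779)
3^32 ≡ 739^2 = 546121 ≡ 42 (mod 779)
3^64 ≡ 42^2 = 1764 ≡ 206 (mod 779)
3^128 ≡ 206^2 = 42436 ≡ 370 (mod 779)
3^256 ≡ 370^2 = 136900 ≡ 575 (mod 779)
3^512 ≡ 575^2 = 330625 ≡ 329 (mod 779)
778 = 512 + 256 + 8 + 2 in binary powers of 2.
So 3^778 ≡ 329 · 575 · 329 · 9 ≡ 214 (mod 779).
Since 214 ≠ 1, base 3 is a Fermat witness: 779 is composite.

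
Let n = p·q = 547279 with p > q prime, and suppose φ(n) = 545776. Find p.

φ(n) = (p−1)(q−1) = n − (p+q) + 1, so p + q = 547279 − 545776 + 1 = 1504.
p and q are the roots of t² − 1504t + 547279 = 0.
Discriminant: 1504² − 4·547279 = 2262016 − 2189116 = 72900; √72900 = 270.
q = (1504 − 270)/2 = 617, p = (1504 + 270)/2 = 887.
Check: 617 · 887 = 547279.

887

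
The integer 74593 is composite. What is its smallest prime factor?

74593 is odd.
Digit sum 28, not divisible by 3.
Ends in 3: not divisible by 5.
7: 74593 = 7·10656 + 1
11: 74593 = 11·6781 + 2
13: 74593 = 13·5737 + 12
17: 74593 = 17·4387 + 14
19: 74593 = 19·3925 + 18
23: 74593 = 23·3243 + 4
29: 74593 = 29·2572 + 5
31: 74593 = 31·2406 + 7
37: 74593 = 37·2016 + 1
41: 74593 = 41·1819 + 14
43: 74593 = 43·1734 + 31
47: 74593 = 47·1587 + 4
53: 74593 = 53·1407 + 22
59: 74593 = 59·1264 + 17
61: 74593 = 61·1222 + 51
67: 74593 = 67·1113 + 22
71: 74593 = 71·1050 + 43
73: 74593 = 73·1021 + 60
79: 74593 = 79·944 + 17
83: 74593 = 83·898 + 59
89: 74593 = 89·838 + 11
97: 74593 = 97·769

97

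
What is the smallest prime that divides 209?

209 is odd.
Digit sum 11, not divisible by 3.
Ends in 9: not divisible by 5.
7: 209 = 7·29 + 6
11: 209 = 11·19

11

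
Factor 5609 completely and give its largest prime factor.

5609 = 71 · 79
79 is prime.
So 5609 = 71 · 79; the largest prime factor is 79.

79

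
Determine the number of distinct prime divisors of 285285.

285285 = 3 · 95095
95095 = 5 · 19019
19019 = 7 · 2717
2717 = 11 · 247
247 = 13 · 19
285285 = 3 · 5 · 7 · 11 · 13 · 19, which has 6 distinct prime factors.

6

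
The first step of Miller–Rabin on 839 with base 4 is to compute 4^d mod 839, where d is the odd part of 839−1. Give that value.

1

839 − 1 = 838 = 2^1 · 419, so d = 419.
4^1 ≡ 4 (mod 839)
4^2 ≡ 4^2 = 16 ≡ 16 (mod 839)
4^4 ≡ 16^2 = 256 ≡ 256 (mod 839)
4^8 ≡ 256^2 = 65536 ≡ 94 (mod 839)
4^16 ≡ 94^2 = 8836 ≡ 446 (mod 839)
4^32 ≡ 446^2 = 198916 ≡ 73 (mod 839)
4^64 ≡ 73^2 = 5329 ≡ 295 (mod 839)
4^128 ≡ 295^2 = 87025 ≡ 608 (mod 839)
4^256 ≡ 608^2 = 369664 ≡ 504 (mod 839)
419 = 256 + 128 + 32 + 2 + 1 in binary powers of 2.
So 4^419 ≡ 504 · 608 · 73 · 16 · 4 ≡ 1 (mod 839).
Since 4^d ≡ 1 (mod 839), base 4 does not prove 839 composite.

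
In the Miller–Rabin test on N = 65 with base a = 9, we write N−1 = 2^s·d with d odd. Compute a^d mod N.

9

65 − 1 = 64 = 2^6 · 1, so d = 1.
9^1 ≡ 9 (mod 65)
1 = 1 in binary powers of 2.
So 9^1 ≡ 9 ≡ 9 (mod 65).
Squaring chain: 9 → 16 → 61 → 16 → 61 → 16; never reaches −1, so base 9 is a Miller–Rabin witness that 65 is composite.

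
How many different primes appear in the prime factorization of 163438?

163438 = 2 · 81719
81719 = 11 · 7429
7429 = 17 · 437
437 = 19 · 23
163438 = 2 · 11 · 17 · 19 · 23, which has 5 distinct prime factors.

5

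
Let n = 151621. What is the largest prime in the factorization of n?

151621 = 31 · 4891
4891 = 67 · 73
73 is prime.
So 151621 = 31 · 67 · 73; the largest prime factor is 73.

73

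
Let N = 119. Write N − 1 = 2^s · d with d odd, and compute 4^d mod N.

30

119 − 1 = 118 = 2^1 · 59, so d = 59.
4^1 ≡ 4 (mod 119)
4^2 ≡ 4^2 = 16 ≡ 16 (mod 119)
4^4 ≡ 16^2 = 256 ≡ 18 (mod 119)
4^8 ≡ 18^2 = 324 ≡ 86 (mod 119)
4^16 ≡ 86^2 = 7396 ≡ 18 (mod 119)
4^32 ≡ 18^2 = 324 ≡ 86 (mod 119)
59 = 32 + 16 + 8 + 2 + 1 in binary powers of 2.
So 4^59 ≡ 86 · 18 · 86 · 16 · 4 ≡ 30 (mod 119).
Squaring chain: 30; never reaches −1, so base 4 is a Miller–Rabin witness that 119 is composite.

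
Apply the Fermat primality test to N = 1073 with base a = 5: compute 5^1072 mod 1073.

5^1 ≡ 5 (mod 1073)
5^2 ≡ 5^2 = 25 ≡ 25 (mod 1073)
5^4 ≡ 25^2 = 625 ≡ 625 (mod 1073)
5^8 ≡ 625^2 = 390625 ≡ 53 (mod 1073)
5^16 ≡ 53^2 = 2809 ≡ 663 (mod 1073)
5^32 ≡ 663^2 = 439569 ≡ 712 (mod 1073)
5^64 ≡ 712^2 = 506944 ≡ 488 (mod 1073)
5^128 ≡ 488^2 = 238144 ≡ 1011 (mod 1073)
5^256 ≡ 1011^2 = 1022121 ≡ 625 (mod 1073)
5^512 ≡ 625^2 = 390625 ≡ 53 (mod 1073)
5^1024 ≡ 53^2 = 2809 ≡ 663 (mod 1073)
1072 = 1024 + 32 + 16 in binary powers of 2.
So 5^1072 ≡ 663 · 712 · 663 ≡ 488 (mod 1073).
Since 488 ≠ 1, base 5 is a Fermat witness: 1073 is composite.

488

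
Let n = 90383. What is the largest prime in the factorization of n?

71

90383 = 19 · 4757
4757 = 67 · 71
71 is prime.
So 90383 = 19 · 67 · 71; the largest prime factor is 71.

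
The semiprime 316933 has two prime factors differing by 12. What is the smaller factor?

557

Since p = q + 12, we have 316933 = q(q + 12), so q² + 12q − 316933 = 0.
Discriminant: 12² + 4·316933 = 144 + 1267732 = 1267876; √1267876 = 1126.
q = (−12 + 1126)/2 = 557, and p = q + 12 = 569.
Check: 557 · 569 = 316933.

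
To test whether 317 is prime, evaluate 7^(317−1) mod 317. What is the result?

1

7^1 ≡ 7 (mod 317)
7^2 ≡ 7^2 = 49 ≡ 49 (mod 317)
7^4 ≡ 49^2 = 2401 ≡ 182 (mod 317)
7^8 ≡ 182^2 = 33124 ≡ 156 (mod 317)
7^16 ≡ 156^2 = 24336 ≡ 244 (mod 317)
7^32 ≡ 244^2 = 59536 ≡ 257 (mod 317)
7^64 ≡ 257^2 = 66049 ≡ 113 (mod 317)
7^128 ≡ 113^2 = 12769 ≡ 89 (mod 317)
7^256 ≡ 89^2 = 7921 ≡ 313 (mod 317)
316 = 256 + 32 + 16 + 8 + 4 in binary powers of 2.
So 7^316 ≡ 313 · 257 · 244 · 156 · 182 ≡ 1 (mod 317).
Since the result is 1, base 7 gives no evidence that 317 is composite.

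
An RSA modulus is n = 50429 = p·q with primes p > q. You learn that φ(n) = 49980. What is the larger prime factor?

239

φ(n) = (p−1)(q−1) = n − (p+q) + 1, so p + q = 50429 − 49980 + 1 = 450.
p and q are the roots of t² − 450t + 50429 = 0.
Discriminant: 450² − 4·50429 = 202500 − 201716 = 784; √784 = 28.
q = (450 − 28)/2 = 211, p = (450 + 28)/2 = 239.
Check: 211 · 239 = 50429.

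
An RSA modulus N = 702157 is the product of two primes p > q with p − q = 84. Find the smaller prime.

797

Since p = q + 84, we have 702157 = q(q + 84), so q² + 84q − 702157 = 0.
Discriminant: 84² + 4·702157 = 7056 + 2808628 = 2815684; √2815684 = 1678.
q = (−84 + 1678)/2 = 797, and p = q + 84 = 881.
Check: 797 · 881 = 702157.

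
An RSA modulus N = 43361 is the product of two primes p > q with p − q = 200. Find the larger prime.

Since p = q + 200, we have 43361 = q(q + 200), so q² + 200q − 43361 = 0.
Discriminant: 200² + 4·43361 = 40000 + 173444 = 213444; √213444 = 462.
q = (−200 + 462)/2 = 131, and p = q + 200 = 331.
Check: 131 · 331 = 43361.

331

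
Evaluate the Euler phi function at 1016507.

Factor: 1016507 = 71 · 103 · 139.
φ(1016507) = (71−1) · (103−1) · (139−1) = 70 · 102 · 138 = 985320.

985320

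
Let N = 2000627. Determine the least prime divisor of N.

2000627 is odd.
Digit sum 17, not divisible by 3.
Ends in 7: not divisible by 5.
7: 2000627 = 7·285803 + 6
11: 2000627 = 11·181875 + 2
13: 2000627 = 13·153894 + 5
17: 2000627 = 17·117683 + 16
19: 2000627 = 19·105296 + 3
23: 2000627 = 23·86983 + 18
29: 2000627 = 29·68987 + 4
31: 2000627 = 31·64536 + 11
37: 2000627 = 37·54071

37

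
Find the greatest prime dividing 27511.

61

27511 = 11 · 2501
2501 = 41 · 61
61 is prime.
So 27511 = 11 · 41 · 61; the largest prime factor is 61.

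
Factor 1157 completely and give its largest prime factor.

1157 = 13 · 89
89 is prime.
So 1157 = 13 · 89; the largest prime factor is 89.

89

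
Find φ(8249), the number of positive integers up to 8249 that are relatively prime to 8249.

Factor: 8249 = 73 · 113.
φ(8249) = (73−1) · (113−1) = 72 · 112 = 8064.

8064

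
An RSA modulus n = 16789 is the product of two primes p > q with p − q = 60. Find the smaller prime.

Since p = q + 60, we have 16789 = q(q + 60), so q² + 60q − 16789 = 0.
Discriminant: 60² + 4·16789 = 3600 + 67156 = 70756; √70756 = 266.
q = (−60 + 266)/2 = 103, and p = q + 60 = 163.
Check: 103 · 163 = 16789.

103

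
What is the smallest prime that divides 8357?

8357 is odd.
Digit sum 23, not divisible by 3.
Ends in 7: not divisible by 5.
7: 8357 = 7·1193 + 6
11: 8357 = 11·759 + 8
13: 8357 = 13·642 + 11
17: 8357 = 17·491 + 10
19: 8357 = 19·439 + 16
23: 8357 = 23·363 + 8
29: 8357 = 29·288 + 5
31: 8357 = 31·269 + 18
37: 8357 = 37·225 + 32
41: 8357 = 41·203 + 34
43: 8357 = 43·194 + 15
47: 8357 = 47·177 + 38
53: 8357 = 53·157 + 36
59: 8357 = 59·141 + 38
61: 8357 = 61·137

61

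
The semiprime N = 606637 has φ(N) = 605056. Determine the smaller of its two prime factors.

φ(n) = (p−1)(q−1) = n − (p+q) + 1, so p + q = 606637 − 605056 + 1 = 1582.
p and q are the roots of t² − 1582t + 606637 = 0.
Discriminant: 1582² − 4·606637 = 2502724 − 2426548 = 76176; √76176 = 276.
q = (1582 − 276)/2 = 653, p = (1582 + 276)/2 = 929.
Check: 653 · 929 = 606637.

653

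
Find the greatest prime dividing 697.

697 = 17 · 41
41 is prime.
So 697 = 17 · 41; the largest prime factor is 41.

41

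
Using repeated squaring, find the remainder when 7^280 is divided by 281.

7^1 ≡ 7 (mod 281)
7^2 ≡ 7^2 = 49 ≡ 49 (mod 281)
7^4 ≡ 49^2 = 2401 ≡ 153 (mod 281)
7^8 ≡ 153^2 = 23409 ≡ 86 (mod 281)
7^16 ≡ 86^2 = 7396 ≡ 90 (mod 281)
7^32 ≡ 90^2 = 8100 ≡ 232 (mod 281)
7^64 ≡ 232^2 = 53824 ≡ 153 (mod 281)
7^128 ≡ 153^2 = 23409 ≡ 86 (mod 281)
7^256 ≡ 86^2 = 7396 ≡ 90 (mod 281)
280 = 256 + 16 + 8 in binary powers of 2.
So 7^280 ≡ 90 · 90 · 86 ≡ 1 (mod 281).
Since the result is 1, base 7 gives no evidence that 281 is composite.

1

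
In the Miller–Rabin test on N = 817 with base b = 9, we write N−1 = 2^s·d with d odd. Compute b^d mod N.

817 − 1 = 816 = 2^4 · 51, so d = 51.
9^1 ≡ 9 (mod 817)
9^2 ≡ 9^2 = 81 ≡ 81 (mod 817)
9^4 ≡ 81^2 = 6561 ≡ 25 (mod 817)
9^8 ≡ 25^2 = 625 ≡ 625 (mod 817)
9^16 ≡ 625^2 = 390625 ≡ 99 (mod 817)
9^32 ≡ 99^2 = 9801 ≡ 814 (mod 817)
51 = 32 + 16 + 2 + 1 in binary powers of 2.
So 9^51 ≡ 814 · 99 · 81 · 9 ≡ 809 (mod 817).
Squaring chain: 809 → 64 → 11 → 121; never reaches −1, so base 9 is a Miller–Rabin witness that 817 is composite.

809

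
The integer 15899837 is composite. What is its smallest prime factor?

15899837 is odd.
Digit sum 50, not divisible by 3.
Ends in 7: not divisible by 5.
7: 15899837 = 7·2271405 + 2
11: 15899837 = 11·1445439 + 8
13: 15899837 = 13·1223064 + 5
17: 15899837 = 17·935284 + 9
19: 15899837 = 19·836833 + 10
23: 15899837 = 23·691297 + 6
29: 15899837 = 29·548270 + 7
31: 15899837 = 31·512897 + 30
37: 15899837 = 37·429725 + 12
41: 15899837 = 41·387800 + 37
43: 15899837 = 43·369763 + 28
47: 15899837 = 47·338294 + 19
53: 15899837 = 53·299996 + 49
59: 15899837 = 59·269488 + 45
61: 15899837 = 61·260653 + 4
67: 15899837 = 67·237311

67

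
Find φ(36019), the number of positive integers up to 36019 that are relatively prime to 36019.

Factor: 36019 = 181 · 199.
φ(36019) = (181−1) · (199−1) = 180 · 198 = 35640.

35640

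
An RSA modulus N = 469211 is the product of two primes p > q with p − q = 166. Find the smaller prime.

Since p = q + 166, we have 469211 = q(q + 166), so q² + 166q − 469211 = 0.
Discriminant: 166² + 4·469211 = 27556 + 1876844 = 1904400; √1904400 = 1380.
q = (−166 + 1380)/2 = 607, and p = q + 166 = 773.
Check: 607 · 773 = 469211.

607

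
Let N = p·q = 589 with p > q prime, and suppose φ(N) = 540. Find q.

19

φ(n) = (p−1)(q−1) = n − (p+q) + 1, so p + q = 589 − 540 + 1 = 50.
p and q are the roots of t² − 50t + 589 = 0.
Discriminant: 50² − 4·589 = 2500 − 2356 = 144; √144 = 12.
q = (50 − 12)/2 = 19, p = (50 + 12)/2 = 31.
Check: 19 · 31 = 589.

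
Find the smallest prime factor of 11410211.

11410211 is odd.
Digit sum 11, not divisible by 3.
Ends in 1: not divisible by 5.
7: 11410211 = 7·1630030 + 1
11: 11410211 = 11·1037291 + 10
13: 11410211 = 13·877708 + 7
17: 11410211 = 17·671188 + 15
19: 11410211 = 19·600537 + 8
23: 11410211 = 23·496096 + 3
29: 11410211 = 29·393455 + 16
31: 11410211 = 31·368071 + 10
37: 11410211 = 37·308384 + 3
41: 11410211 = 41·278297 + 34
43: 11410211 = 43·265353 + 32
47: 11410211 = 47·242770 + 21
53: 11410211 = 53·215287

53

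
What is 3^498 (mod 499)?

3^1 ≡ 3 (mod 499)
3^2 ≡ 3^2 = 9 ≡ 9 (mod 499)
3^4 ≡ 9^2 = 81 ≡ 81 (mod 499)
3^8 ≡ 81^2 = 6561 ≡ 74 (mod 499)
3^16 ≡ 74^2 = 5476 ≡ 486 (mod 499)
3^32 ≡ 486^2 = 236196 ≡ 169 (mod 499)
3^64 ≡ 169^2 = 28561 ≡ 118 (mod 499)
3^128 ≡ 118^2 = 13924 ≡ 451 (mod 499)
3^256 ≡ 451^2 = 203401 ≡ 308 (mod 499)
498 = 256 + 128 + 64 + 32 + 16 + 2 in binary powers of 2.
So 3^498 ≡ 308 · 451 · 118 · 169 · 486 · 9 ≡ 1 (mod 499).
Since the result is 1, base 3 gives no evidence that 499 is composite.

1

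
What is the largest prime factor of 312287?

312287 = 59 · 5293
5293 = 67 · 79
79 is prime.
So 312287 = 59 · 67 · 79; the largest prime factor is 79.

79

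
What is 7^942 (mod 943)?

7^1 ≡ 7 (mod 943)
7^2 ≡ 7^2 = 49 ≡ 49 (mod 943)
7^4 ≡ 49^2 = 2401 ≡ 515 (mod 943)
7^8 ≡ 515^2 = 265225 ≡ 242 (mod 943)
7^16 ≡ 242^2 = 58564 ≡ 98 (mod 943)
7^32 ≡ 98^2 = 9604 ≡ 174 (mod 943)
7^64 ≡ 174^2 = 30276 ≡ 100 (mod 943)
7^128 ≡ 100^2 = 10000 ≡ 570 (mod 943)
7^256 ≡ 570^2 = 324900 ≡ 508 (mod 943)
7^512 ≡ 508^2 = 258064 ≡ 625 (mod 943)
942 = 512 + 256 + 128 + 32 + 8 + 4 + 2 in binary powers of 2.
So 7^942 ≡ 625 · 508 · 570 · 174 · 242 · 515 · 49 ≡ 156 (mod 943).
Since 156 ≠ 1, base 7 is a Fermat witness: 943 is composite.

156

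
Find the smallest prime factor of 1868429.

1868429 is odd.
Digit sum 38, not divisible by 3.
Ends in 9: not divisible by 5.
7: 1868429 = 7·266918 + 3
11: 1868429 = 11·169857 + 2
13: 1868429 = 13·143725 + 4
17: 1868429 = 17·109907 + 10
19: 1868429 = 19·98338 + 7
23: 1868429 = 23·81236 + 1
29: 1868429 = 29·64428 + 17
31: 1868429 = 31·60271 + 28
37: 1868429 = 37·50498 + 3
41: 1868429 = 41·45571 + 18
43: 1868429 = 43·43451 + 36
47: 1868429 = 47·39753 + 38
53: 1868429 = 53·35253 + 20
59: 1868429 = 59·31668 + 17
61: 1868429 = 61·30629 + 60
67: 1868429 = 67·27887

67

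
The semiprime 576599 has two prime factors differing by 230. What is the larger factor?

883

Since p = q + 230, we have 576599 = q(q + 230), so q² + 230q − 576599 = 0.
Discriminant: 230² + 4·576599 = 52900 + 2306396 = 2359296; √2359296 = 1536.
q = (−230 + 1536)/2 = 653, and p = q + 230 = 883.
Check: 653 · 883 = 576599.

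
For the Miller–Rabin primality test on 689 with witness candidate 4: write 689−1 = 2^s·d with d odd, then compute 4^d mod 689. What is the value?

689 − 1 = 688 = 2^4 · 43, so d = 43.
4^1 ≡ 4 (mod 689)
4^2 ≡ 4^2 = 16 ≡ 16 (mod 689)
4^4 ≡ 16^2 = 256 ≡ 256 (mod 689)
4^8 ≡ 256^2 = 65536 ≡ 81 (mod 689)
4^16 ≡ 81^2 = 6561 ≡ 360 (mod 689)
4^32 ≡ 360^2 = 129600 ≡ 68 (mod 689)
43 = 32 + 8 + 2 + 1 in binary powers of 2.
So 4^43 ≡ 68 · 81 · 16 · 4 ≡ 433 (mod 689).
Squaring chain: 433 → 81 → 360 → 68; never reaches −1, so base 4 is a Miller–Rabin witness that 689 is composite.

433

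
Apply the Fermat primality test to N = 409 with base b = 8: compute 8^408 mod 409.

8^1 ≡ 8 (mod 409)
8^2 ≡ 8^2 = 64 ≡ 64 (mod 409)
8^4 ≡ 64^2 = 4096 ≡ 6 (mod 409)
8^8 ≡ 6^2 = 36 ≡ 36 (mod 409)
8^16 ≡ 36^2 = 1296 ≡ 69 (mod 409)
8^32 ≡ 69^2 = 4761 ≡ 262 (mod 409)
8^64 ≡ 262^2 = 68644 ≡ 341 (mod 409)
8^128 ≡ 341^2 = 116281 ≡ 125 (mod 409)
8^256 ≡ 125^2 = 15625 ≡ 83 (mod 409)
408 = 256 + 128 + 16 + 8 in binary powers of 2.
So 8^408 ≡ 83 · 125 · 69 · 36 ≡ 1 (mod 409).
Since the result is 1, base 8 gives no evidence that 409 is composite.

1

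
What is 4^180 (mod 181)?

4^1 ≡ 4 (mod 181)
4^2 ≡ 4^2 = 16 ≡ 16 (mod 181)
4^4 ≡ 16^2 = 256 ≡ 75 (mod 181)
4^8 ≡ 75^2 = 5625 ≡ 14 (mod 181)
4^16 ≡ 14^2 = 196 ≡ 15 (mod 181)
4^32 ≡ 15^2 = 225 ≡ 44 (mod 181)
4^64 ≡ 44^2 = 1936 ≡ 126 (mod 181)
4^128 ≡ 126^2 = 15876 ≡ 129 (mod 181)
180 = 128 + 32 + 16 + 4 in binary powers of 2.
So 4^180 ≡ 129 · 44 · 15 · 75 ≡ 1 (mod 181).
Since the result is 1, base 4 gives no evidence that 181 is composite.

1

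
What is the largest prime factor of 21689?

21689 = 23 · 943
943 = 23 · 41
41 is prime.
So 21689 = 23^2 · 41; the largest prime factor is 41.

41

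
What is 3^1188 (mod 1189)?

3^1 ≡ 3 (mod 1189)
3^2 ≡ 3^2 = 9 ≡ 9 (mod 1189)
3^4 ≡ 9^2 = 81 ≡ 81 (mod 1189)
3^8 ≡ 81^2 = 6561 ≡ 616 (mod 1189)
3^16 ≡ 616^2 = 379456 ≡ 165 (mod 1189)
3^32 ≡ 165^2 = 27225 ≡ 1067 (mod 1189)
3^64 ≡ 1067^2 = 1138489 ≡ 616 (mod 1189)
3^128 ≡ 616^2 = 379456 ≡ 165 (mod 1189)
3^256 ≡ 165^2 = 27225 ≡ 1067 (mod 1189)
3^512 ≡ 1067^2 = 1138489 ≡ 616 (mod 1189)
3^1024 ≡ 616^2 = 379456 ≡ 165 (mod 1189)
1188 = 1024 + 128 + 32 + 4 in binary powers of 2.
So 3^1188 ≡ 165 · 165 · 1067 · 81 ≡ 1147 (mod 1189).
Since 1147 ≠ 1, base 3 is a Fermat witness: 1189 is composite.

1147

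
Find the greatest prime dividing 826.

826 = 2 · 413
413 = 7 · 59
59 is prime.
So 826 = 2 · 7 · 59; the largest prime factor is 59.

59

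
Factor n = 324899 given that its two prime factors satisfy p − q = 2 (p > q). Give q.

569

Since p = q + 2, we have 324899 = q(q + 2), so q² + 2q − 324899 = 0.
Discriminant: 2² + 4·324899 = 4 + 1299596 = 1299600; √1299600 = 1140.
q = (−2 + 1140)/2 = 569, and p = q + 2 = 571.
Check: 569 · 571 = 324899.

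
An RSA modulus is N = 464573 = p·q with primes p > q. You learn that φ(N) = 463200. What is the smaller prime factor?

φ(n) = (p−1)(q−1) = n − (p+q) + 1, so p + q = 464573 − 463200 + 1 = 1374.
p and q are the roots of t² − 1374t + 464573 = 0.
Discriminant: 1374² − 4·464573 = 1887876 − 1858292 = 29584; √29584 = 172.
q = (1374 − 172)/2 = 601, p = (1374 + 172)/2 = 773.
Check: 601 · 773 = 464573.

601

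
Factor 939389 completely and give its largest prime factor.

939389 = 11 · 85399
85399 = 23 · 3713
3713 = 47 · 79
79 is prime.
So 939389 = 11 · 23 · 47 · 79; the largest prime factor is 79.

79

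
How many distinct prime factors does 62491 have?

4

62491 = 11 · 5681
5681 = 13 · 437
437 = 19 · 23
62491 = 11 · 13 · 19 · 23, which has 4 distinct prime factors.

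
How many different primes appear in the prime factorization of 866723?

4

866723 = 11^2 · 7163
7163 = 13 · 551
551 = 19 · 29
866723 = 11^2 · 13 · 19 · 29, which has 4 distinct prime factors.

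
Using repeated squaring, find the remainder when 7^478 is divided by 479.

7^1 ≡ 7 (mod 479)
7^2 ≡ 7^2 = 49 ≡ 49 (mod 479)
7^4 ≡ 49^2 = 2401 ≡ 6 (mod 479)
7^8 ≡ 6^2 = 36 ≡ 36 (mod 479)
7^16 ≡ 36^2 = 1296 ≡ 338 (mod 479)
7^32 ≡ 338^2 = 114244 ≡ 242 (mod 479)
7^64 ≡ 242^2 = 58564 ≡ 126 (mod 479)
7^128 ≡ 126^2 = 15876 ≡ 69 (mod 479)
7^256 ≡ 69^2 = 4761 ≡ 450 (mod 479)
478 = 256 + 128 + 64 + 16 + 8 + 4 + 2 in binary powers of 2.
So 7^478 ≡ 450 · 69 · 126 · 338 · 36 · 6 · 49 ≡ 1 (mod 479).
Since the result is 1, base 7 gives no evidence that 479 is composite.

1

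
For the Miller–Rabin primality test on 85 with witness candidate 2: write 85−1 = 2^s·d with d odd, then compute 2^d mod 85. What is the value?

32

85 − 1 = 84 = 2^2 · 21, so d = 21.
2^1 ≡ 2 (mod 85)
2^2 ≡ 2^2 = 4 ≡ 4 (mod 85)
2^4 ≡ 4^2 = 16 ≡ 16 (mod 85)
2^8 ≡ 16^2 = 256 ≡ 1 (mod 85)
2^16 ≡ 1^2 = 1 ≡ 1 (mod 85)
21 = 16 + 4 + 1 in binary powers of 2.
So 2^21 ≡ 1 · 16 · 2 ≡ 32 (mod 85).
Squaring chain: 32 → 4; never reaches −1, so base 2 is a Miller–Rabin witness that 85 is composite.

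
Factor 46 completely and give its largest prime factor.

23

46 = 2 · 23
23 is prime.
So 46 = 2 · 23; the largest prime factor is 23.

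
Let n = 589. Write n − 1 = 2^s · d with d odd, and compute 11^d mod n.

589 − 1 = 588 = 2^2 · 147, so d = 147.
11^1 ≡ 11 (mod 589)
11^2 ≡ 11^2 = 121 ≡ 121 (mod 589)
11^4 ≡ 121^2 = 14641 ≡ 505 (mod 589)
11^8 ≡ 505^2 = 255025 ≡ 577 (mod 589)
11^16 ≡ 577^2 = 332929 ≡ 144 (mod 589)
11^32 ≡ 144^2 = 20736 ≡ 121 (mod 589)
11^64 ≡ 121^2 = 14641 ≡ 505 (mod 589)
11^128 ≡ 505^2 = 255025 ≡ 577 (mod 589)
147 = 128 + 16 + 2 + 1 in binary powers of 2.
So 11^147 ≡ 577 · 144 · 121 · 11 ≡ 77 (mod 589).
Squaring chain: 77 → 39; never reaches −1, so base 11 is a Miller–Rabin witness that 589 is composite.

77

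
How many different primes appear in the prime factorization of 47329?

3

47329 = 19 · 2491
2491 = 47 · 53
47329 = 19 · 47 · 53, which has 3 distinct prime factors.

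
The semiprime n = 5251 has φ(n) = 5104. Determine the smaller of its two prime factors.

φ(n) = (p−1)(q−1) = n − (p+q) + 1, so p + q = 5251 − 5104 + 1 = 148.
p and q are the roots of t² − 148t + 5251 = 0.
Discriminant: 148² − 4·5251 = 21904 − 21004 = 900; √900 = 30.
q = (148 − 30)/2 = 59, p = (148 + 30)/2 = 89.
Check: 59 · 89 = 5251.

59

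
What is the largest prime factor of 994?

71

994 = 2 · 497
497 = 7 · 71
71 is prime.
So 994 = 2 · 7 · 71; the largest prime factor is 71.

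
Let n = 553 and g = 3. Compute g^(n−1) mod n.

176

3^1 ≡ 3 (mod 553)
3^2 ≡ 3^2 = 9 ≡ 9 (mod 553)
3^4 ≡ 9^2 = 81 ≡ 81 (mod 553)
3^8 ≡ 81^2 = 6561 ≡ 478 (mod 553)
3^16 ≡ 478^2 = 228484 ≡ 95 (mod 553)
3^32 ≡ 95^2 = 9025 ≡ 177 (mod 553)
3^64 ≡ 177^2 = 31329 ≡ 361 (mod 553)
3^128 ≡ 361^2 = 130321 ≡ 366 (mod 553)
3^256 ≡ 366^2 = 133956 ≡ 130 (mod 553)
3^512 ≡ 130^2 = 16900 ≡ 310 (mod 553)
552 = 512 + 32 + 8 in binary powers of 2.
So 3^552 ≡ 310 · 177 · 478 ≡ 176 (mod 553).
Since 176 ≠ 1, base 3 is a Fermat witness: 553 is composite.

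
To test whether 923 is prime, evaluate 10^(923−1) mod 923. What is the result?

10^1 ≡ 10 (mod 923)
10^2 ≡ 10^2 = 100 ≡ 100 (mod 923)
10^4 ≡ 100^2 = 10000 ≡ 770 (mod 923)
10^8 ≡ 770^2 = 592900 ≡ 334 (mod 923)
10^16 ≡ 334^2 = 111556 ≡ 796 (mod 923)
10^32 ≡ 796^2 = 633616 ≡ 438 (mod 923)
10^64 ≡ 438^2 = 191844 ≡ 783 (mod 923)
10^128 ≡ 783^2 = 613089 ≡ 217 (mod 923)
10^256 ≡ 217^2 = 47089 ≡ 16 (mod 923)
10^512 ≡ 16^2 = 256 ≡ 256 (mod 923)
922 = 512 + 256 + 128 + 16 + 8 + 2 in binary powers of 2.
So 10^922 ≡ 256 · 16 · 217 · 796 · 334 · 100 ≡ 302 (mod 923).
Since 302 ≠ 1, base 10 is a Fermat witness: 923 is composite.

302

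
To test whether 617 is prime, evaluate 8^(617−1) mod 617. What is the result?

8^1 ≡ 8 (mod 617)
8^2 ≡ 8^2 = 64 ≡ 64 (mod 617)
8^4 ≡ 64^2 = 4096 ≡ 394 (mod 617)
8^8 ≡ 394^2 = 155236 ≡ 369 (mod 617)
8^16 ≡ 369^2 = 136161 ≡ 421 (mod 617)
8^32 ≡ 421^2 = 177241 ≡ 162 (mod 617)
8^64 ≡ 162^2 = 26244 ≡ 330 (mod 617)
8^128 ≡ 330^2 = 108900 ≡ 308 (mod 617)
8^256 ≡ 308^2 = 94864 ≡ 463 (mod 617)
8^512 ≡ 463^2 = 214369 ≡ 270 (mod 617)
616 = 512 + 64 + 32 + 8 in binary powers of 2.
So 8^616 ≡ 270 · 330 · 162 · 369 ≡ 1 (mod 617).
Since the result is 1, base 8 gives no evidence that 617 is composite.

1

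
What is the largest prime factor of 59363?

89

59363 = 23 · 2581
2581 = 29 · 89
89 is prime.
So 59363 = 23 · 29 · 89; the largest prime factor is 89.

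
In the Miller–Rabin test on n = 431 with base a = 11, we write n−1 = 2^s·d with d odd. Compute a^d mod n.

1

431 − 1 = 430 = 2^1 · 215, so d = 215.
11^1 ≡ 11 (mod 431)
11^2 ≡ 11^2 = 121 ≡ 121 (mod 431)
11^4 ≡ 121^2 = 14641 ≡ 418 (mod 431)
11^8 ≡ 418^2 = 174724 ≡ 169 (mod 431)
11^16 ≡ 169^2 = 28561 ≡ 115 (mod 431)
11^32 ≡ 115^2 = 13225 ≡ 295 (mod 431)
11^64 ≡ 295^2 = 87025 ≡ 394 (mod 431)
11^128 ≡ 394^2 = 155236 ≡ 76 (mod 431)
215 = 128 + 64 + 16 + 4 + 2 + 1 in binary powers of 2.
So 11^215 ≡ 76 · 394 · 115 · 418 · 121 · 11 ≡ 1 (mod 431).
Since 11^d ≡ 1 (mod 431), base 11 does not prove 431 composite.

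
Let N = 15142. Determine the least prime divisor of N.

15142 is even: 2 divides it.

2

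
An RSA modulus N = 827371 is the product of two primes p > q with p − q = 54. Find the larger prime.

937

Since p = q + 54, we have 827371 = q(q + 54), so q² + 54q − 827371 = 0.
Discriminant: 54² + 4·827371 = 2916 + 3309484 = 3312400; √3312400 = 1820.
q = (−54 + 1820)/2 = 883, and p = q + 54 = 937.
Check: 883 · 937 = 827371.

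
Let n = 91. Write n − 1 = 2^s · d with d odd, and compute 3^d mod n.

91 − 1 = 90 = 2^1 · 45, so d = 45.
3^1 ≡ 3 (mod 91)
3^2 ≡ 3^2 = 9 ≡ 9 (mod 91)
3^4 ≡ 9^2 = 81 ≡ 81 (mod 91)
3^8 ≡ 81^2 = 6561 ≡ 9 (mod 91)
3^16 ≡ 9^2 = 81 ≡ 81 (mod 91)
3^32 ≡ 81^2 = 6561 ≡ 9 (mod 91)
45 = 32 + 8 + 4 + 1 in binary powers of 2.
So 3^45 ≡ 9 · 9 · 81 · 3 ≡ 27 (mod 91).
Squaring chain: 27; never reaches −1, so base 3 is a Miller–Rabin witness that 91 is composite.

27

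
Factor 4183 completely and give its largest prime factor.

89

4183 = 47 · 89
89 is prime.
So 4183 = 47 · 89; the largest prime factor is 89.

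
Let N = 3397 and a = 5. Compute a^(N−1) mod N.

1626

5^1 ≡ 5 (mod 3397)
5^2 ≡ 5^2 = 25 ≡ 25 (mod 3397)
5^4 ≡ 25^2 = 625 ≡ 625 (mod 3397)
5^8 ≡ 625^2 = 390625 ≡ 3367 (mod 3397)
5^16 ≡ 3367^2 = 11336689 ≡ 900 (mod 3397)
5^32 ≡ 900^2 = 810000 ≡ 1514 (mod 3397)
5^64 ≡ 1514^2 = 2292196 ≡ 2618 (mod 3397)
5^128 ≡ 2618^2 = 6853924 ≡ 2175 (mod 3397)
5^256 ≡ 2175^2 = 4730625 ≡ 2001 (mod 3397)
5^512 ≡ 2001^2 = 4004001 ≡ 2335 (mod 3397)
5^1024 ≡ 2335^2 = 5452225 ≡ 40 (mod 3397)
5^2048 ≡ 40^2 = 1600 ≡ 1600 (mod 3397)
3396 = 2048 + 1024 + 256 + 64 + 4 in binary powers of 2.
So 5^3396 ≡ 1600 · 40 · 2001 · 2618 · 625 ≡ 1626 (mod 3397).
Since 1626 ≠ 1, base 5 is a Fermat witness: 3397 is composite.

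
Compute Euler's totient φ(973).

Factor: 973 = 7 · 139.
φ(973) = (7−1) · (139−1) = 6 · 138 = 828.

828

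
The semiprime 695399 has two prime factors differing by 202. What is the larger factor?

Since p = q + 202, we have 695399 = q(q + 202), so q² + 202q − 695399 = 0.
Discriminant: 202² + 4·695399 = 40804 + 2781596 = 2822400; √2822400 = 1680.
q = (−202 + 1680)/2 = 739, and p = q + 202 = 941.
Check: 739 · 941 = 695399.

941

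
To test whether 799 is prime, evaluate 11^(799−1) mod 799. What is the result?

11^1 ≡ 11 (mod 799)
11^2 ≡ 11^2 = 121 ≡ 121 (mod 799)
11^4 ≡ 121^2 = 14641 ≡ 259 (mod 799)
11^8 ≡ 259^2 = 67081 ≡ 764 (mod 799)
11^16 ≡ 764^2 = 583696 ≡ 426 (mod 799)
11^32 ≡ 426^2 = 181476 ≡ 103 (mod 799)
11^64 ≡ 103^2 = 10609 ≡ 222 (mod 799)
11^128 ≡ 222^2 = 49284 ≡ 545 (mod 799)
11^256 ≡ 545^2 = 297025 ≡ 596 (mod 799)
11^512 ≡ 596^2 = 355216 ≡ 460 (mod 799)
798 = 512 + 256 + 16 + 8 + 4 + 2 in binary powers of 2.
So 11^798 ≡ 460 · 596 · 426 · 764 · 259 · 121 ≡ 332 (mod 799).
Since 332 ≠ 1, base 11 is a Fermat witness: 799 is composite.

332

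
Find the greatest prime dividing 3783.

3783 = 3 · 1261
1261 = 13 · 97
97 is prime.
So 3783 = 3 · 13 · 97; the largest prime factor is 97.

97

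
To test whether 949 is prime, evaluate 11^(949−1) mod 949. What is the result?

885

11^1 ≡ 11 (mod 949)
11^2 ≡ 11^2 = 121 ≡ 121 (mod 949)
11^4 ≡ 121^2 = 14641 ≡ 406 (mod 949)
11^8 ≡ 406^2 = 164836 ≡ 659 (mod 949)
11^16 ≡ 659^2 = 434281 ≡ 588 (mod 949)
11^32 ≡ 588^2 = 345744 ≡ 308 (mod 949)
11^64 ≡ 308^2 = 94864 ≡ 913 (mod 949)
11^128 ≡ 913^2 = 833569 ≡ 347 (mod 949)
11^256 ≡ 347^2 = 120409 ≡ 835 (mod 949)
11^512 ≡ 835^2 = 697225 ≡ 659 (mod 949)
948 = 512 + 256 + 128 + 32 + 16 + 4 in binary powers of 2.
So 11^948 ≡ 659 · 835 · 347 · 308 · 588 · 406 ≡ 885 (mod 949).
Since 885 ≠ 1, base 11 is a Fermat witness: 949 is composite.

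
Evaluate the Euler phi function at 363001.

336960

Factor: 363001 = 17 · 131 · 163.
φ(363001) = (17−1) · (131−1) · (163−1) = 16 · 130 · 162 = 336960.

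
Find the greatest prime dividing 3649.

3649 = 41 · 89
89 is prime.
So 3649 = 41 · 89; the largest prime factor is 89.

89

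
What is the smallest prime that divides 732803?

23

732803 is odd.
Digit sum 23, not divisible by 3.
Ends in 3: not divisible by 5.
7: 732803 = 7·104686 + 1
11: 732803 = 11·66618 + 5
13: 732803 = 13·56369 + 6
17: 732803 = 17·43106 + 1
19: 732803 = 19·38568 + 11
23: 732803 = 23·31861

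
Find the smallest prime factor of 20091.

3

20091 is odd.
Digit sum 12, divisible by 3.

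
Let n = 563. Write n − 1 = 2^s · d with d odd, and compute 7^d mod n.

563 − 1 = 562 = 2^1 · 281, so d = 281.
7^1 ≡ 7 (mod 563)
7^2 ≡ 7^2 = 49 ≡ 49 (mod 563)
7^4 ≡ 49^2 = 2401 ≡ 149 (mod 563)
7^8 ≡ 149^2 = 22201 ≡ 244 (mod 563)
7^16 ≡ 244^2 = 59536 ≡ 421 (mod 563)
7^32 ≡ 421^2 = 177241 ≡ 459 (mod 563)
7^64 ≡ 459^2 = 210681 ≡ 119 (mod 563)
7^128 ≡ 119^2 = 14161 ≡ 86 (mod 563)
7^256 ≡ 86^2 = 7396 ≡ 77 (mod 563)
281 = 256 + 16 + 8 + 1 in binary powers of 2.
So 7^281 ≡ 77 · 421 · 244 · 7 ≡ 1 (mod 563).
Since 7^d ≡ 1 (mod 563), base 7 does not prove 563 composite.

1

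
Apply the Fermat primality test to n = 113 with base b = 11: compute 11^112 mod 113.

11^1 ≡ 11 (mod 113)
11^2 ≡ 11^2 = 121 ≡ 8 (mod 113)
11^4 ≡ 8^2 = 64 ≡ 64 (mod 113)
11^8 ≡ 64^2 = 4096 ≡ 28 (mod 113)
11^16 ≡ 28^2 = 784 ≡ 106 (mod 113)
11^32 ≡ 106^2 = 11236 ≡ 49 (mod 113)
11^64 ≡ 49^2 = 2401 ≡ 28 (mod 113)
112 = 64 + 32 + 16 in binary powers of 2.
So 11^112 ≡ 28 · 49 · 106 ≡ 1 (mod 113).
Since the result is 1, base 11 gives no evidence that 113 is composite.

1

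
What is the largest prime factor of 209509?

209509 = 53 · 3953
3953 = 59 · 67
67 is prime.
So 209509 = 53 · 59 · 67; the largest prime factor is 67.

67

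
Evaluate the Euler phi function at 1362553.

Factor: 1362553 = 41 · 167 · 199.
φ(1362553) = (41−1) · (167−1) · (199−1) = 40 · 166 · 198 = 1314720.

1314720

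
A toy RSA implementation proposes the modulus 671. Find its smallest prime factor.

671 is odd.
Digit sum 14, not divisible by 3.
Ends in 1: not divisible by 5.
7: 671 = 7·95 + 6
11: 671 = 11·61

11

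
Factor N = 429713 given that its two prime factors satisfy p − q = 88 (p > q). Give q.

613

Since p = q + 88, we have 429713 = q(q + 88), so q² + 88q − 429713 = 0.
Discriminant: 88² + 4·429713 = 7744 + 1718852 = 1726596; √1726596 = 1314.
q = (−88 + 1314)/2 = 613, and p = q + 88 = 701.
Check: 613 · 701 = 429713.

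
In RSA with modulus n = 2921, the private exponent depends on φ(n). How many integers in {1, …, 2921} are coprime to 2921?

Factor: 2921 = 23 · 127.
φ(2921) = (23−1) · (127−1) = 22 · 126 = 2772.

2772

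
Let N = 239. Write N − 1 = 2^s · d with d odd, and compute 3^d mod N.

1

239 − 1 = 238 = 2^1 · 119, so d = 119.
3^1 ≡ 3 (mod 239)
3^2 ≡ 3^2 = 9 ≡ 9 (mod 239)
3^4 ≡ 9^2 = 81 ≡ 81 (mod 239)
3^8 ≡ 81^2 = 6561 ≡ 108 (mod 239)
3^16 ≡ 108^2 = 11664 ≡ 192 (mod 239)
3^32 ≡ 192^2 = 36864 ≡ 58 (mod 239)
3^64 ≡ 58^2 = 3364 ≡ 18 (mod 239)
119 = 64 + 32 + 16 + 4 + 2 + 1 in binary powers of 2.
So 3^119 ≡ 18 · 58 · 192 · 81 · 9 · 3 ≡ 1 (mod 239).
Since 3^d ≡ 1 (mod 239), base 3 does not prove 239 composite.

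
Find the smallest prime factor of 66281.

79

66281 is odd.
Digit sum 23, not divisible by 3.
Ends in 1: not divisible by 5.
7: 66281 = 7·9468 + 5
11: 66281 = 11·6025 + 6
13: 66281 = 13·5098 + 7
17: 66281 = 17·3898 + 15
19: 66281 = 19·3488 + 9
23: 66281 = 23·2881 + 18
29: 66281 = 29·2285 + 16
31: 66281 = 31·2138 + 3
37: 66281 = 37·1791 + 14
41: 66281 = 41·1616 + 25
43: 66281 = 43·1541 + 18
47: 66281 = 47·1410 + 11
53: 66281 = 53·1250 + 31
59: 66281 = 59·1123 + 24
61: 66281 = 61·1086 + 35
67: 66281 = 67·989 + 18
71: 66281 = 71·933 + 38
73: 66281 = 73·907 + 70
79: 66281 = 79·839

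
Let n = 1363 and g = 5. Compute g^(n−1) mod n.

306

5^1 ≡ 5 (mod 1363)
5^2 ≡ 5^2 = 25 ≡ 25 (mod 1363)
5^4 ≡ 25^2 = 625 ≡ 625 (mod 1363)
5^8 ≡ 625^2 = 390625 ≡ 807 (mod 1363)
5^16 ≡ 807^2 = 651249 ≡ 1098 (mod 1363)
5^32 ≡ 1098^2 = 1205604 ≡ 712 (mod 1363)
5^64 ≡ 712^2 = 506944 ≡ 1271 (mod 1363)
5^128 ≡ 1271^2 = 1615441 ≡ 286 (mod 1363)
5^256 ≡ 286^2 = 81796 ≡ 16 (mod 1363)
5^512 ≡ 16^2 = 256 ≡ 256 (mod 1363)
5^1024 ≡ 256^2 = 65536 ≡ 112 (mod 1363)
1362 = 1024 + 256 + 64 + 16 + 2 in binary powers of 2.
So 5^1362 ≡ 112 · 16 · 1271 · 1098 · 25 ≡ 306 (mod 1363).
Since 306 ≠ 1, base 5 is a Fermat witness: 1363 is composite.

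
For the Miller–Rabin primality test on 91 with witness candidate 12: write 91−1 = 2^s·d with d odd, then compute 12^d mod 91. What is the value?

91 − 1 = 90 = 2^1 · 45, so d = 45.
12^1 ≡ 12 (mod 91)
12^2 ≡ 12^2 = 144 ≡ 53 (mod 91)
12^4 ≡ 53^2 = 2809 ≡ 79 (mod 91)
12^8 ≡ 79^2 = 6241 ≡ 53 (mod 91)
12^16 ≡ 53^2 = 2809 ≡ 79 (mod 91)
12^32 ≡ 79^2 = 6241 ≡ 53 (mod 91)
45 = 32 + 8 + 4 + 1 in binary powers of 2.
So 12^45 ≡ 53 · 53 · 79 · 12 ≡ 90 (mod 91).
Since 12^d ≡ 90 (mod 91), base 12 does not prove 91 composite.

90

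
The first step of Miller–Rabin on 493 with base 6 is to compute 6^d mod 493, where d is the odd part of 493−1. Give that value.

493 − 1 = 492 = 2^2 · 123, so d = 123.
6^1 ≡ 6 (mod 493)
6^2 ≡ 6^2 = 36 ≡ 36 (mod 493)
6^4 ≡ 36^2 = 1296 ≡ 310 (mod 493)
6^8 ≡ 310^2 = 96100 ≡ 458 (mod 493)
6^16 ≡ 458^2 = 209764 ≡ 239 (mod 493)
6^32 ≡ 239^2 = 57121 ≡ 426 (mod 493)
6^64 ≡ 426^2 = 181476 ≡ 52 (mod 493)
123 = 64 + 32 + 16 + 8 + 2 + 1 in binary powers of 2.
So 6^123 ≡ 52 · 426 · 239 · 458 · 36 · 6 ≡ 328 (mod 493).
Squaring chain: 328 → 110; never reaches −1, so base 6 is a Miller–Rabin witness that 493 is composite.

328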